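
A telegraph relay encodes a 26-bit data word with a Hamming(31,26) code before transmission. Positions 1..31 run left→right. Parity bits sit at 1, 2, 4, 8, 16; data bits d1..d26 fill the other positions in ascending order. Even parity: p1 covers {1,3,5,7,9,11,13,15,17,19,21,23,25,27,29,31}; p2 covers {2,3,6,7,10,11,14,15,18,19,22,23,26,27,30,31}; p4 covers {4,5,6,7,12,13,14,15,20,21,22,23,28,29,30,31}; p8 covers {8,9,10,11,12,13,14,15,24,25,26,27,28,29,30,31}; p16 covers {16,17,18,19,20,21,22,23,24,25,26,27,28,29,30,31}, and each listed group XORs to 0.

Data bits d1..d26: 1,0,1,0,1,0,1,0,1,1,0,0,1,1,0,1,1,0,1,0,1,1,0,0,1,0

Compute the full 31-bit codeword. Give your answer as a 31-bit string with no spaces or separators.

1010010010101100011011010110010

Place data at non-parity positions: p1 p2 1 p4 0 1 0 p8 1 0 1 0 1 1 0 p16 0 1 1 0 1 1 0 1 0 1 1 0 0 1 0
p1 (pos 1,3,5,7,9,11,13,15,17,19,21,23,25,27,29,31): XOR of data positions = 1⊕0⊕0⊕1⊕1⊕1⊕0⊕0⊕1⊕1⊕0⊕0⊕1⊕0⊕0 = 1
p2 (pos 2,3,6,7,10,11,14,15,18,19,22,23,26,27,30,31): XOR of data positions = 1⊕1⊕0⊕0⊕1⊕1⊕0⊕1⊕1⊕1⊕0⊕1⊕1⊕1⊕0 = 0
p4 (pos 4,5,6,7,12,13,14,15,20,21,22,23,28,29,30,31): XOR of data positions = 0⊕1⊕0⊕0⊕1⊕1⊕0⊕0⊕1⊕1⊕0⊕0⊕0⊕1⊕0 = 0
p8 (pos 8,9,10,11,12,13,14,15,24,25,26,27,28,29,30,31): XOR of data positions = 1⊕0⊕1⊕0⊕1⊕1⊕0⊕1⊕0⊕1⊕1⊕0⊕0⊕1⊕0 = 0
p16 (pos 16,17,18,19,20,21,22,23,24,25,26,27,28,29,30,31): XOR of data positions = 0⊕1⊕1⊕0⊕1⊕1⊕0⊕1⊕0⊕1⊕1⊕0⊕0⊕1⊕0 = 0
Codeword: 1010010010101100011011010110010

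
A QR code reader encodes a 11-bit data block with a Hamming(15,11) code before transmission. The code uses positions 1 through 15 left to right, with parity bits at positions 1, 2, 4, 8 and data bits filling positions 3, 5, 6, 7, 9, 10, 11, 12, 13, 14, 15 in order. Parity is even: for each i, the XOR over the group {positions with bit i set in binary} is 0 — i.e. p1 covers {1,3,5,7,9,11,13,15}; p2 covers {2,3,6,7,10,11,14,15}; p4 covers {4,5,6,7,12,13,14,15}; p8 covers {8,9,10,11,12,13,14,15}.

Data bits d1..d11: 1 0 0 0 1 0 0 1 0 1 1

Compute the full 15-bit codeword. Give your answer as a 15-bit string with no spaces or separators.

Place data at non-parity positions: p1 p2 1 p4 0 0 0 p8 1 0 0 1 0 1 1
p1 (pos 1,3,5,7,9,11,13,15): XOR of data positions = 1⊕0⊕0⊕1⊕0⊕0⊕1 = 1
p2 (pos 2,3,6,7,10,11,14,15): XOR of data positions = 1⊕0⊕0⊕0⊕0⊕1⊕1 = 1
p4 (pos 4,5,6,7,12,13,14,15): XOR of data positions = 0⊕0⊕0⊕1⊕0⊕1⊕1 = 1
p8 (pos 8,9,10,11,12,13,14,15): XOR of data positions = 1⊕0⊕0⊕1⊕0⊕1⊕1 = 0
Codeword: 111100001001011

111100001001011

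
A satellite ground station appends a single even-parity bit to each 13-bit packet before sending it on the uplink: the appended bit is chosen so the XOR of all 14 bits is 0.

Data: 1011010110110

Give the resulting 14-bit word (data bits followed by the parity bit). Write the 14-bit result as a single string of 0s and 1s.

10110101101100

XOR of the 13 data bits: 1⊕0⊕1⊕1⊕0⊕1⊕0⊕1⊕1⊕0⊕1⊕1⊕0 = 0
Parity bit = 0 (so all 14 bits XOR to 0).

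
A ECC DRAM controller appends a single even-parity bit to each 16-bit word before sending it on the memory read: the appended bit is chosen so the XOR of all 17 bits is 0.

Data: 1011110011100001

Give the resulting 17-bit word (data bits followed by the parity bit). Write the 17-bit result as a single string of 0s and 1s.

10111100111000011

XOR of the 16 data bits: 1⊕0⊕1⊕1⊕1⊕1⊕0⊕0⊕1⊕1⊕1⊕0⊕0⊕0⊕0⊕1 = 1
Parity bit = 1 (so all 17 bits XOR to 0).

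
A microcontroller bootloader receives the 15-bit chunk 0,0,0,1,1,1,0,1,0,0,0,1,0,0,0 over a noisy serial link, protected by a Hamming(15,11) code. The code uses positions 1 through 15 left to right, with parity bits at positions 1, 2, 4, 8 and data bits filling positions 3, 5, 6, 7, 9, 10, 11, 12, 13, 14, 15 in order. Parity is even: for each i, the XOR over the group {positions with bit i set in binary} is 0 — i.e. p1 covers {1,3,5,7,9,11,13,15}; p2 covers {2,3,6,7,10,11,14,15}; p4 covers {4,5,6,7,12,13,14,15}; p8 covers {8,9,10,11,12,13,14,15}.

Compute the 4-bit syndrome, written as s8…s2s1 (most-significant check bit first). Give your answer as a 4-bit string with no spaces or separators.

0011

s1 (pos 1,3,5,7,9,11,13,15): 0⊕0⊕1⊕0⊕0⊕0⊕0⊕0 = 1
s2 (pos 2,3,6,7,10,11,14,15): 0⊕0⊕1⊕0⊕0⊕0⊕0⊕0 = 1
s4 (pos 4,5,6,7,12,13,14,15): 1⊕1⊕1⊕0⊕1⊕0⊕0⊕0 = 0
s8 (pos 8,9,10,11,12,13,14,15): 1⊕0⊕0⊕0⊕1⊕0⊕0⊕0 = 0
Syndrome s8…s1 = 0011 → error at position 3.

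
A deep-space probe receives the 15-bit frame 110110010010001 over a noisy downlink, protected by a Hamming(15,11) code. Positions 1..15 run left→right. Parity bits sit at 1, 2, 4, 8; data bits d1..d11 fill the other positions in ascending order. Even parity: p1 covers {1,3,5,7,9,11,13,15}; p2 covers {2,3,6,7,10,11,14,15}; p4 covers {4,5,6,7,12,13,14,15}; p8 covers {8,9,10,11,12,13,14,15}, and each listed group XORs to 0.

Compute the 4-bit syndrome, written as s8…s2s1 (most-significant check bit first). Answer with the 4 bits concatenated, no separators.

1110

s1 (pos 1,3,5,7,9,11,13,15): 1⊕0⊕1⊕0⊕0⊕1⊕0⊕1 = 0
s2 (pos 2,3,6,7,10,11,14,15): 1⊕0⊕0⊕0⊕0⊕1⊕0⊕1 = 1
s4 (pos 4,5,6,7,12,13,14,15): 1⊕1⊕0⊕0⊕0⊕0⊕0⊕1 = 1
s8 (pos 8,9,10,11,12,13,14,15): 1⊕0⊕0⊕1⊕0⊕0⊕0⊕1 = 1
Syndrome s8…s1 = 1110 → error at position 14.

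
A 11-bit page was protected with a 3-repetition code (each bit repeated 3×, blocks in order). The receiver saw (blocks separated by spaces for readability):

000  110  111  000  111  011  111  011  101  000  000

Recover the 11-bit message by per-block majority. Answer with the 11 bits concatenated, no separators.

01101111100

Block 1 (000): 0 ones → 0
Block 2 (110): 2 ones → 1
Block 3 (111): 3 ones → 1
Block 4 (000): 0 ones → 0
Block 5 (111): 3 ones → 1
Block 6 (011): 2 ones → 1
Block 7 (111): 3 ones → 1
Block 8 (011): 2 ones → 1
Block 9 (101): 2 ones → 1
Block 10 (000): 0 ones → 0
Block 11 (000): 0 ones → 0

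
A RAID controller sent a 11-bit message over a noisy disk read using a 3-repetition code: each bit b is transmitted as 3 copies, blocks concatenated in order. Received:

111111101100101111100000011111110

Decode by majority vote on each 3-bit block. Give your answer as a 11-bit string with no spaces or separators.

Block 1 (111): 3 ones → 1
Block 2 (111): 3 ones → 1
Block 3 (101): 2 ones → 1
Block 4 (100): 1 one → 0
Block 5 (101): 2 ones → 1
Block 6 (111): 3 ones → 1
Block 7 (100): 1 one → 0
Block 8 (000): 0 ones → 0
Block 9 (011): 2 ones → 1
Block 10 (111): 3 ones → 1
Block 11 (110): 2 ones → 1

11101100111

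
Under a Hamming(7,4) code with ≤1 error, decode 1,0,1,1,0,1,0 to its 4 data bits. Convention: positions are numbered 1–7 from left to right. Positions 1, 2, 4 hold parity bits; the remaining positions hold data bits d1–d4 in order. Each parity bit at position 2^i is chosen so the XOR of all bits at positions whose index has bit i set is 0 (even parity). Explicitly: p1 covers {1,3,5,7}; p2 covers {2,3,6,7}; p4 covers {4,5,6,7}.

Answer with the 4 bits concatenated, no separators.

1010

s1 (pos 1,3,5,7): 1⊕1⊕0⊕0 = 0
s2 (pos 2,3,6,7): 0⊕1⊕1⊕0 = 0
s4 (pos 4,5,6,7): 1⊕0⊕1⊕0 = 0
Syndrome s4…s1 = 000 → no error.
Read data bits from positions 3,5,6,7: 1010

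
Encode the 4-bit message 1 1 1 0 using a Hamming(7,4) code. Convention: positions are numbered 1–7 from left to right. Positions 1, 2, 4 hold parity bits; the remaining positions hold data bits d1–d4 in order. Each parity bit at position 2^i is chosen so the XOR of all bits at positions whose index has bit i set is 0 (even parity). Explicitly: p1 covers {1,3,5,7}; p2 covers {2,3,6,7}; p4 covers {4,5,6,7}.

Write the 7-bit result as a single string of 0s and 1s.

Place data at non-parity positions: p1 p2 1 p4 1 1 0
p1 (pos 1,3,5,7): XOR of data positions = 1⊕1⊕0 = 0
p2 (pos 2,3,6,7): XOR of data positions = 1⊕1⊕0 = 0
p4 (pos 4,5,6,7): XOR of data positions = 1⊕1⊕0 = 0
Codeword: 0010110

0010110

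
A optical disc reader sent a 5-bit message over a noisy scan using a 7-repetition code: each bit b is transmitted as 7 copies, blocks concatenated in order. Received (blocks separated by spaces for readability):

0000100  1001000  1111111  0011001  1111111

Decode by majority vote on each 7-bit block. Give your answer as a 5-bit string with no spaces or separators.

00101

Block 1 (0000100): 1 one → 0
Block 2 (1001000): 2 ones → 0
Block 3 (1111111): 7 ones → 1
Block 4 (0011001): 3 ones → 0
Block 5 (1111111): 7 ones → 1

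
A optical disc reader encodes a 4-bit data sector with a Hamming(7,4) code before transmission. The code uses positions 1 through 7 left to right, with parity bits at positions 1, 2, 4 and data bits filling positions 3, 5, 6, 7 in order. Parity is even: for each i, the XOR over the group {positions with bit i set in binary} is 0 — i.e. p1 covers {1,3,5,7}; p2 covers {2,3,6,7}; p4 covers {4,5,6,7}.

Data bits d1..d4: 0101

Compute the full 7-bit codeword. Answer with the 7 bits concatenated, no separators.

0100101

Place data at non-parity positions: p1 p2 0 p4 1 0 1
p1 (pos 1,3,5,7): XOR of data positions = 0⊕1⊕1 = 0
p2 (pos 2,3,6,7): XOR of data positions = 0⊕0⊕1 = 1
p4 (pos 4,5,6,7): XOR of data positions = 1⊕0⊕1 = 0
Codeword: 0100101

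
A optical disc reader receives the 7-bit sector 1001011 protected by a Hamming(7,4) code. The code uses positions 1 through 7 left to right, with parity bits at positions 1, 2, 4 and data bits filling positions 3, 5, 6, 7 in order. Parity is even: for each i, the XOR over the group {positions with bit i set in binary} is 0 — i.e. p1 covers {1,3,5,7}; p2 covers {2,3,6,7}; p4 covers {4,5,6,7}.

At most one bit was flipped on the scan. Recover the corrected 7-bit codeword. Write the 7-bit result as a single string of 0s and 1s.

s1 (pos 1,3,5,7): 1⊕0⊕0⊕1 = 0
s2 (pos 2,3,6,7): 0⊕0⊕1⊕1 = 0
s4 (pos 4,5,6,7): 1⊕0⊕1⊕1 = 1
Syndrome s4…s1 = 100 → error at position 4.
Flip position 4: 1001011 → 1000011

1000011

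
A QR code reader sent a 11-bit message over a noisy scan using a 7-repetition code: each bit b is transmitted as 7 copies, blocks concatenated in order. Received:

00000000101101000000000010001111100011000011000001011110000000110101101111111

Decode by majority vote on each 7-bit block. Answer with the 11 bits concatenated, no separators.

01001001011

Block 1 (0000000): 0 ones → 0
Block 2 (0101101): 4 ones → 1
Block 3 (0000000): 0 ones → 0
Block 4 (0001000): 1 one → 0
Block 5 (1111100): 5 ones → 1
Block 6 (0110000): 2 ones → 0
Block 7 (1100000): 2 ones → 0
Block 8 (1011110): 5 ones → 1
Block 9 (0000001): 1 one → 0
Block 10 (1010110): 4 ones → 1
Block 11 (1111111): 7 ones → 1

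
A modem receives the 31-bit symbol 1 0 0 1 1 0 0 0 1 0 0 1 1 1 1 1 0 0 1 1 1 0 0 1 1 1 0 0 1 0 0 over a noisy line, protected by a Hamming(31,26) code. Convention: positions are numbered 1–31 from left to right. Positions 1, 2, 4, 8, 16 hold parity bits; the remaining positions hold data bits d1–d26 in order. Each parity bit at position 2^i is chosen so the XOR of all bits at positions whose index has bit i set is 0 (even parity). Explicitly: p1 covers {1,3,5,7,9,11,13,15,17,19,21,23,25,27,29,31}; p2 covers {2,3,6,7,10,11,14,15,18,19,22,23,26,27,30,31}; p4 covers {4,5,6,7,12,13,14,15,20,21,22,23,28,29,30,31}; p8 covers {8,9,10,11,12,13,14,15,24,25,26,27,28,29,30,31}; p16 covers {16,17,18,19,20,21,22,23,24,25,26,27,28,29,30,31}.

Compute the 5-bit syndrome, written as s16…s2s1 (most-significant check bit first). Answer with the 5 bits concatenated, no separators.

s1 (pos 1,3,5,7,9,11,13,15,17,19,21,23,25,27,29,31): 1⊕0⊕1⊕0⊕1⊕0⊕1⊕1⊕0⊕1⊕1⊕0⊕1⊕0⊕1⊕0 = 1
s2 (pos 2,3,6,7,10,11,14,15,18,19,22,23,26,27,30,31): 0⊕0⊕0⊕0⊕0⊕0⊕1⊕1⊕0⊕1⊕0⊕0⊕1⊕0⊕0⊕0 = 0
s4 (pos 4,5,6,7,12,13,14,15,20,21,22,23,28,29,30,31): 1⊕1⊕0⊕0⊕1⊕1⊕1⊕1⊕1⊕1⊕0⊕0⊕0⊕1⊕0⊕0 = 1
s8 (pos 8,9,10,11,12,13,14,15,24,25,26,27,28,29,30,31): 0⊕1⊕0⊕0⊕1⊕1⊕1⊕1⊕1⊕1⊕1⊕0⊕0⊕1⊕0⊕0 = 1
s16 (pos 16,17,18,19,20,21,22,23,24,25,26,27,28,29,30,31): 1⊕0⊕0⊕1⊕1⊕1⊕0⊕0⊕1⊕1⊕1⊕0⊕0⊕1⊕0⊕0 = 0
Syndrome s16…s1 = 01101 → error at position 13.

01101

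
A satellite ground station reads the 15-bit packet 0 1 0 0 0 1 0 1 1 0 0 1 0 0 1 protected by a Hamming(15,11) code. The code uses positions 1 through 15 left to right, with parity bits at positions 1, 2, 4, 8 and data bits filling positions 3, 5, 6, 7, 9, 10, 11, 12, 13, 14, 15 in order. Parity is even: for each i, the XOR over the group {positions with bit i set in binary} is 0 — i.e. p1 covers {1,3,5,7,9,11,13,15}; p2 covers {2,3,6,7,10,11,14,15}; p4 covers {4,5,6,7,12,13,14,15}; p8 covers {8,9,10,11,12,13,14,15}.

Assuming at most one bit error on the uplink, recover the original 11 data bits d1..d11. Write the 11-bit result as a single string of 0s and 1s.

s1 (pos 1,3,5,7,9,11,13,15): 0⊕0⊕0⊕0⊕1⊕0⊕0⊕1 = 0
s2 (pos 2,3,6,7,10,11,14,15): 1⊕0⊕1⊕0⊕0⊕0⊕0⊕1 = 1
s4 (pos 4,5,6,7,12,13,14,15): 0⊕0⊕1⊕0⊕1⊕0⊕0⊕1 = 1
s8 (pos 8,9,10,11,12,13,14,15): 1⊕1⊕0⊕0⊕1⊕0⊕0⊕1 = 0
Syndrome s8…s1 = 0110 → error at position 6.
Flip position 6: 010001011001001 → 010000011001001
Read data bits from positions 3,5,6,7,9,10,11,12,13,14,15: 00001001001

00001001001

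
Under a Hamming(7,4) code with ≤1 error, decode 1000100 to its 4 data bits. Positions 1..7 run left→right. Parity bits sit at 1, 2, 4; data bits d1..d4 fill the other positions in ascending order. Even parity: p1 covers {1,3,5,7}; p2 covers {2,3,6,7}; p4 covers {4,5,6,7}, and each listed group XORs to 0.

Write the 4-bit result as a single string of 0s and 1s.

0100

s1 (pos 1,3,5,7): 1⊕0⊕1⊕0 = 0
s2 (pos 2,3,6,7): 0⊕0⊕0⊕0 = 0
s4 (pos 4,5,6,7): 0⊕1⊕0⊕0 = 1
Syndrome s4…s1 = 100 → error at position 4.
Flip position 4: 1000100 → 1001100
Read data bits from positions 3,5,6,7: 0100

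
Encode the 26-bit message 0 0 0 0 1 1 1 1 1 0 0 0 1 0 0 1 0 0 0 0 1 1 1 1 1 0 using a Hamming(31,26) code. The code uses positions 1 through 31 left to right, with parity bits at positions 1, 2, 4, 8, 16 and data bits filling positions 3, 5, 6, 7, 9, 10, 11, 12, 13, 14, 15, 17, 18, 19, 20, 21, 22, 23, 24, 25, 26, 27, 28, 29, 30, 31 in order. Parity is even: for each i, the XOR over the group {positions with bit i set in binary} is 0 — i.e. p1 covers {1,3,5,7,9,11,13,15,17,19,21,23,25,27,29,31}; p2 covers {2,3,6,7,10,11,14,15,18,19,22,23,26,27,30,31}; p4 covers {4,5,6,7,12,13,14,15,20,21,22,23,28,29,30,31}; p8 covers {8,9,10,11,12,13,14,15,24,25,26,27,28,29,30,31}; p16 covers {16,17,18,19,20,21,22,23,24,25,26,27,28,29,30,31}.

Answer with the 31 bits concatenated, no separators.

0000000011111001010010000111110

Place data at non-parity positions: p1 p2 0 p4 0 0 0 p8 1 1 1 1 1 0 0 p16 0 1 0 0 1 0 0 0 0 1 1 1 1 1 0
p1 (pos 1,3,5,7,9,11,13,15,17,19,21,23,25,27,29,31): XOR of data positions = 0⊕0⊕0⊕1⊕1⊕1⊕0⊕0⊕0⊕1⊕0⊕0⊕1⊕1⊕0 = 0
p2 (pos 2,3,6,7,10,11,14,15,18,19,22,23,26,27,30,31): XOR of data positions = 0⊕0⊕0⊕1⊕1⊕0⊕0⊕1⊕0⊕0⊕0⊕1⊕1⊕1⊕0 = 0
p4 (pos 4,5,6,7,12,13,14,15,20,21,22,23,28,29,30,31): XOR of data positions = 0⊕0⊕0⊕1⊕1⊕0⊕0⊕0⊕1⊕0⊕0⊕1⊕1⊕1⊕0 = 0
p8 (pos 8,9,10,11,12,13,14,15,24,25,26,27,28,29,30,31): XOR of data positions = 1⊕1⊕1⊕1⊕1⊕0⊕0⊕0⊕0⊕1⊕1⊕1⊕1⊕1⊕0 = 0
p16 (pos 16,17,18,19,20,21,22,23,24,25,26,27,28,29,30,31): XOR of data positions = 0⊕1⊕0⊕0⊕1⊕0⊕0⊕0⊕0⊕1⊕1⊕1⊕1⊕1⊕0 = 1
Codeword: 0000000011111001010010000111110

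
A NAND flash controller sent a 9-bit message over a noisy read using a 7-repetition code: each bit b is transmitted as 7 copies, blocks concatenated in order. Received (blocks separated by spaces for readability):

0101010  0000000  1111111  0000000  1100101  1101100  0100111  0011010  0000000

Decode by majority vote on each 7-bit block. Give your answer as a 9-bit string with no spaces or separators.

Block 1 (0101010): 3 ones → 0
Block 2 (0000000): 0 ones → 0
Block 3 (1111111): 7 ones → 1
Block 4 (0000000): 0 ones → 0
Block 5 (1100101): 4 ones → 1
Block 6 (1101100): 4 ones → 1
Block 7 (0100111): 4 ones → 1
Block 8 (0011010): 3 ones → 0
Block 9 (0000000): 0 ones → 0

001011100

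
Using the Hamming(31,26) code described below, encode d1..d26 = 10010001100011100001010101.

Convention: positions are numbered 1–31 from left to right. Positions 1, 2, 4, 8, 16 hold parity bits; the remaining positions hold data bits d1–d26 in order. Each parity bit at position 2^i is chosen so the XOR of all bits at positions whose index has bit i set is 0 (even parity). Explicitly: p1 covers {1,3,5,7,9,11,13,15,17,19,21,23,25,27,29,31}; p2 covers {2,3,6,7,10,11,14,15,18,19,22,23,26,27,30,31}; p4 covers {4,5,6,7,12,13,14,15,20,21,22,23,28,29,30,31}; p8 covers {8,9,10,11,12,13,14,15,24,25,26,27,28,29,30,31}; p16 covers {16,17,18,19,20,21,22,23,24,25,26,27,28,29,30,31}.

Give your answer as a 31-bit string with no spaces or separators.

Place data at non-parity positions: p1 p2 1 p4 0 0 1 p8 0 0 0 1 1 0 0 p16 0 1 1 1 0 0 0 0 1 0 1 0 1 0 1
p1 (pos 1,3,5,7,9,11,13,15,17,19,21,23,25,27,29,31): XOR of data positions = 1⊕0⊕1⊕0⊕0⊕1⊕0⊕0⊕1⊕0⊕0⊕1⊕1⊕1⊕1 = 0
p2 (pos 2,3,6,7,10,11,14,15,18,19,22,23,26,27,30,31): XOR of data positions = 1⊕0⊕1⊕0⊕0⊕0⊕0⊕1⊕1⊕0⊕0⊕0⊕1⊕0⊕1 = 0
p4 (pos 4,5,6,7,12,13,14,15,20,21,22,23,28,29,30,31): XOR of data positions = 0⊕0⊕1⊕1⊕1⊕0⊕0⊕1⊕0⊕0⊕0⊕0⊕1⊕0⊕1 = 0
p8 (pos 8,9,10,11,12,13,14,15,24,25,26,27,28,29,30,31): XOR of data positions = 0⊕0⊕0⊕1⊕1⊕0⊕0⊕0⊕1⊕0⊕1⊕0⊕1⊕0⊕1 = 0
p16 (pos 16,17,18,19,20,21,22,23,24,25,26,27,28,29,30,31): XOR of data positions = 0⊕1⊕1⊕1⊕0⊕0⊕0⊕0⊕1⊕0⊕1⊕0⊕1⊕0⊕1 = 1
Codeword: 0010001000011001011100001010101

0010001000011001011100001010101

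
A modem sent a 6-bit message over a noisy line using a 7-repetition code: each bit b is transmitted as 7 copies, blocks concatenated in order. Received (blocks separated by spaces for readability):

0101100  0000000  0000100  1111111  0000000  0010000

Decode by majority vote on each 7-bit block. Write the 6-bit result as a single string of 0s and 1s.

Block 1 (0101100): 3 ones → 0
Block 2 (0000000): 0 ones → 0
Block 3 (0000100): 1 one → 0
Block 4 (1111111): 7 ones → 1
Block 5 (0000000): 0 ones → 0
Block 6 (0010000): 1 one → 0

000100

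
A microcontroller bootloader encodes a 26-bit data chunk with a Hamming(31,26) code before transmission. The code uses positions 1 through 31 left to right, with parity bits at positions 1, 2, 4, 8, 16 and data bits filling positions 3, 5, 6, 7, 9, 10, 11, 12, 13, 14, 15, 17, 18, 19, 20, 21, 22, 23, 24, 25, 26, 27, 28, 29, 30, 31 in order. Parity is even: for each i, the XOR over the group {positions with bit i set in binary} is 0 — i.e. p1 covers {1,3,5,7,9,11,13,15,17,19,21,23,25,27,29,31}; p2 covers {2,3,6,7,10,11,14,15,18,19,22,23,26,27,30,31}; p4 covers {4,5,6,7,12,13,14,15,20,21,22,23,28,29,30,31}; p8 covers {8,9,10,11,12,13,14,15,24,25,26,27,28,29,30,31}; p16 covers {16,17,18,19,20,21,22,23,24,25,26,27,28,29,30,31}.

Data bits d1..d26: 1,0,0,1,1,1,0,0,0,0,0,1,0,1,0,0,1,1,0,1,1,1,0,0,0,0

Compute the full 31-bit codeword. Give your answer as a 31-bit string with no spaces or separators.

Place data at non-parity positions: p1 p2 1 p4 0 0 1 p8 1 1 0 0 0 0 0 p16 1 0 1 0 0 1 1 0 1 1 1 0 0 0 0
p1 (pos 1,3,5,7,9,11,13,15,17,19,21,23,25,27,29,31): XOR of data positions = 1⊕0⊕1⊕1⊕0⊕0⊕0⊕1⊕1⊕0⊕1⊕1⊕1⊕0⊕0 = 0
p2 (pos 2,3,6,7,10,11,14,15,18,19,22,23,26,27,30,31): XOR of data positions = 1⊕0⊕1⊕1⊕0⊕0⊕0⊕0⊕1⊕1⊕1⊕1⊕1⊕0⊕0 = 0
p4 (pos 4,5,6,7,12,13,14,15,20,21,22,23,28,29,30,31): XOR of data positions = 0⊕0⊕1⊕0⊕0⊕0⊕0⊕0⊕0⊕1⊕1⊕0⊕0⊕0⊕0 = 1
p8 (pos 8,9,10,11,12,13,14,15,24,25,26,27,28,29,30,31): XOR of data positions = 1⊕1⊕0⊕0⊕0⊕0⊕0⊕0⊕1⊕1⊕1⊕0⊕0⊕0⊕0 = 1
p16 (pos 16,17,18,19,20,21,22,23,24,25,26,27,28,29,30,31): XOR of data positions = 1⊕0⊕1⊕0⊕0⊕1⊕1⊕0⊕1⊕1⊕1⊕0⊕0⊕0⊕0 = 1
Codeword: 0011001111000001101001101110000

0011001111000001101001101110000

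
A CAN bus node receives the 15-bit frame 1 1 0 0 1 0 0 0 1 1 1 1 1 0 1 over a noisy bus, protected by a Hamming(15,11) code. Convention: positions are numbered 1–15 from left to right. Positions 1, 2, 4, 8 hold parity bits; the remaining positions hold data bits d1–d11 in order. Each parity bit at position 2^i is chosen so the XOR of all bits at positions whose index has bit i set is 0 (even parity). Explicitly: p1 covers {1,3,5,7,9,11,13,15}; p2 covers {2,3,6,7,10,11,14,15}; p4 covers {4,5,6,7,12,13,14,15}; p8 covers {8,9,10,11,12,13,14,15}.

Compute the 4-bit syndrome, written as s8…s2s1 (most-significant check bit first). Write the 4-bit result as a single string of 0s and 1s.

0000

s1 (pos 1,3,5,7,9,11,13,15): 1⊕0⊕1⊕0⊕1⊕1⊕1⊕1 = 0
s2 (pos 2,3,6,7,10,11,14,15): 1⊕0⊕0⊕0⊕1⊕1⊕0⊕1 = 0
s4 (pos 4,5,6,7,12,13,14,15): 0⊕1⊕0⊕0⊕1⊕1⊕0⊕1 = 0
s8 (pos 8,9,10,11,12,13,14,15): 0⊕1⊕1⊕1⊕1⊕1⊕0⊕1 = 0
Syndrome s8…s1 = 0000 → no error.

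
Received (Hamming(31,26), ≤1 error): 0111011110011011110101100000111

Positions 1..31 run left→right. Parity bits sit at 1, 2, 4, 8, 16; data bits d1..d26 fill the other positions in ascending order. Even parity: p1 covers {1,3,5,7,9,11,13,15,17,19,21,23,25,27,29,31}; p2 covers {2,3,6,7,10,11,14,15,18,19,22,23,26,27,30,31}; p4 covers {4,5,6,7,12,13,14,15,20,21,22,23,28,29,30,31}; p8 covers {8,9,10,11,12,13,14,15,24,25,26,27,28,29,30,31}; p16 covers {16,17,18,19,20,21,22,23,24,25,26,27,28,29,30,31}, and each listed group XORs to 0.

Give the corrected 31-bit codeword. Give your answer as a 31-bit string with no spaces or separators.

s1 (pos 1,3,5,7,9,11,13,15,17,19,21,23,25,27,29,31): 0⊕1⊕0⊕1⊕1⊕0⊕1⊕1⊕1⊕0⊕0⊕1⊕0⊕0⊕1⊕1 = 1
s2 (pos 2,3,6,7,10,11,14,15,18,19,22,23,26,27,30,31): 1⊕1⊕1⊕1⊕0⊕0⊕0⊕1⊕1⊕0⊕1⊕1⊕0⊕0⊕1⊕1 = 0
s4 (pos 4,5,6,7,12,13,14,15,20,21,22,23,28,29,30,31): 1⊕0⊕1⊕1⊕1⊕1⊕0⊕1⊕1⊕0⊕1⊕1⊕0⊕1⊕1⊕1 = 0
s8 (pos 8,9,10,11,12,13,14,15,24,25,26,27,28,29,30,31): 1⊕1⊕0⊕0⊕1⊕1⊕0⊕1⊕0⊕0⊕0⊕0⊕0⊕1⊕1⊕1 = 0
s16 (pos 16,17,18,19,20,21,22,23,24,25,26,27,28,29,30,31): 1⊕1⊕1⊕0⊕1⊕0⊕1⊕1⊕0⊕0⊕0⊕0⊕0⊕1⊕1⊕1 = 1
Syndrome s16…s1 = 10001 → error at position 17.
Flip position 17: 0111011110011011110101100000111 → 0111011110011011010101100000111

0111011110011011010101100000111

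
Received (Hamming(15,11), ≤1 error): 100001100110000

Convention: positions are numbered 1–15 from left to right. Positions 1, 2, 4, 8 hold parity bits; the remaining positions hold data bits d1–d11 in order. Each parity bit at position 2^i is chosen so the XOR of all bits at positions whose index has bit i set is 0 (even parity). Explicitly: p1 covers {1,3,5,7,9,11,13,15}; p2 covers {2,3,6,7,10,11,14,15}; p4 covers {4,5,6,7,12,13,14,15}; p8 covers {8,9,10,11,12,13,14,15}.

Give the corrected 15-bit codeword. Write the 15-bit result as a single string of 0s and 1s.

s1 (pos 1,3,5,7,9,11,13,15): 1⊕0⊕0⊕1⊕0⊕1⊕0⊕0 = 1
s2 (pos 2,3,6,7,10,11,14,15): 0⊕0⊕1⊕1⊕1⊕1⊕0⊕0 = 0
s4 (pos 4,5,6,7,12,13,14,15): 0⊕0⊕1⊕1⊕0⊕0⊕0⊕0 = 0
s8 (pos 8,9,10,11,12,13,14,15): 0⊕0⊕1⊕1⊕0⊕0⊕0⊕0 = 0
Syndrome s8…s1 = 0001 → error at position 1.
Flip position 1: 100001100110000 → 000001100110000

000001100110000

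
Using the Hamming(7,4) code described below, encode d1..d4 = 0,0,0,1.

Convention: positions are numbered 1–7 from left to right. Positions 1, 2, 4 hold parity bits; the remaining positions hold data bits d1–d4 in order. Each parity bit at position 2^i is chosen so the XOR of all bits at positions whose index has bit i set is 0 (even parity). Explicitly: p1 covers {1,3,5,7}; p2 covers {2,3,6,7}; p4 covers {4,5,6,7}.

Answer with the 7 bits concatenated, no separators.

1101001

Place data at non-parity positions: p1 p2 0 p4 0 0 1
p1 (pos 1,3,5,7): XOR of data positions = 0⊕0⊕1 = 1
p2 (pos 2,3,6,7): XOR of data positions = 0⊕0⊕1 = 1
p4 (pos 4,5,6,7): XOR of data positions = 0⊕0⊕1 = 1
Codeword: 1101001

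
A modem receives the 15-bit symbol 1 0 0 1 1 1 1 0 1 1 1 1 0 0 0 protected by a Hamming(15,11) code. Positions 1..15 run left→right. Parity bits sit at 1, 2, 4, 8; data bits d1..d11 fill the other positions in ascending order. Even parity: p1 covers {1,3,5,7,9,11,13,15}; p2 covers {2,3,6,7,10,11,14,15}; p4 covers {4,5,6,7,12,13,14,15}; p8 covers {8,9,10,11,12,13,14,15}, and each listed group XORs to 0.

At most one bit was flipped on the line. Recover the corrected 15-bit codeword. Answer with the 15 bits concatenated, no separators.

s1 (pos 1,3,5,7,9,11,13,15): 1⊕0⊕1⊕1⊕1⊕1⊕0⊕0 = 1
s2 (pos 2,3,6,7,10,11,14,15): 0⊕0⊕1⊕1⊕1⊕1⊕0⊕0 = 0
s4 (pos 4,5,6,7,12,13,14,15): 1⊕1⊕1⊕1⊕1⊕0⊕0⊕0 = 1
s8 (pos 8,9,10,11,12,13,14,15): 0⊕1⊕1⊕1⊕1⊕0⊕0⊕0 = 0
Syndrome s8…s1 = 0101 → error at position 5.
Flip position 5: 100111101111000 → 100101101111000

100101101111000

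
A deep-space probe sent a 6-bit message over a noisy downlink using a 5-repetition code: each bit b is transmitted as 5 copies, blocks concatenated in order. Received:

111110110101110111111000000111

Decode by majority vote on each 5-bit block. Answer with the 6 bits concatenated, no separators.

111101

Block 1 (11111): 5 ones → 1
Block 2 (01101): 3 ones → 1
Block 3 (01110): 3 ones → 1
Block 4 (11111): 5 ones → 1
Block 5 (10000): 1 one → 0
Block 6 (00111): 3 ones → 1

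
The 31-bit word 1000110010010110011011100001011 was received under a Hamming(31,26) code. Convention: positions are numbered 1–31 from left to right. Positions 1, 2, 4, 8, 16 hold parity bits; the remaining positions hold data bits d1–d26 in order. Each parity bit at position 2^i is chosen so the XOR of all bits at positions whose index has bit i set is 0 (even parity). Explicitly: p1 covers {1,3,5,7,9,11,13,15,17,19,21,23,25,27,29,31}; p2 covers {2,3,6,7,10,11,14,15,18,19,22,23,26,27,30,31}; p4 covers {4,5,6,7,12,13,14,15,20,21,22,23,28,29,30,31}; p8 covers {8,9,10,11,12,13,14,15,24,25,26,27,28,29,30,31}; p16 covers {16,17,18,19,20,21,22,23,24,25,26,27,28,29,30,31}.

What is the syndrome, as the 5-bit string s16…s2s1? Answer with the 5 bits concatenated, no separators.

01110

s1 (pos 1,3,5,7,9,11,13,15,17,19,21,23,25,27,29,31): 1⊕0⊕1⊕0⊕1⊕0⊕0⊕1⊕0⊕1⊕1⊕1⊕0⊕0⊕0⊕1 = 0
s2 (pos 2,3,6,7,10,11,14,15,18,19,22,23,26,27,30,31): 0⊕0⊕1⊕0⊕0⊕0⊕1⊕1⊕1⊕1⊕1⊕1⊕0⊕0⊕1⊕1 = 1
s4 (pos 4,5,6,7,12,13,14,15,20,21,22,23,28,29,30,31): 0⊕1⊕1⊕0⊕1⊕0⊕1⊕1⊕0⊕1⊕1⊕1⊕1⊕0⊕1⊕1 = 1
s8 (pos 8,9,10,11,12,13,14,15,24,25,26,27,28,29,30,31): 0⊕1⊕0⊕0⊕1⊕0⊕1⊕1⊕0⊕0⊕0⊕0⊕1⊕0⊕1⊕1 = 1
s16 (pos 16,17,18,19,20,21,22,23,24,25,26,27,28,29,30,31): 0⊕0⊕1⊕1⊕0⊕1⊕1⊕1⊕0⊕0⊕0⊕0⊕1⊕0⊕1⊕1 = 0
Syndrome s16…s1 = 01110 → error at position 14.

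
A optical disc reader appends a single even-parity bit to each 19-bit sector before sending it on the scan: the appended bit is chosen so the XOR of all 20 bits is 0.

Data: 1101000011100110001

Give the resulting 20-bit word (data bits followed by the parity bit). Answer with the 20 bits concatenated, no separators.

11010000111001100011

XOR of the 19 data bits: 1⊕1⊕0⊕1⊕0⊕0⊕0⊕0⊕1⊕1⊕1⊕0⊕0⊕1⊕1⊕0⊕0⊕0⊕1 = 1
Parity bit = 1 (so all 20 bits XOR to 0).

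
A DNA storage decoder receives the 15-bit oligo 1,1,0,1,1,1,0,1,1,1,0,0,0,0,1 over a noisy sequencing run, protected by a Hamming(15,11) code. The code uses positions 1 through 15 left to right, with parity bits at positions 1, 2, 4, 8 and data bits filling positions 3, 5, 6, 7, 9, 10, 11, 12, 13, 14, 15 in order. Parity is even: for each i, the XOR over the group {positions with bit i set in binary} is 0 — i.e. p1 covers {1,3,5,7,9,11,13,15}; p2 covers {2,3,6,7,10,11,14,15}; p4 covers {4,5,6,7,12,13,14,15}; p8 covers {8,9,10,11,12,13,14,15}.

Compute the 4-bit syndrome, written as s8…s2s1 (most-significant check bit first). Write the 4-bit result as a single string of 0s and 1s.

0000

s1 (pos 1,3,5,7,9,11,13,15): 1⊕0⊕1⊕0⊕1⊕0⊕0⊕1 = 0
s2 (pos 2,3,6,7,10,11,14,15): 1⊕0⊕1⊕0⊕1⊕0⊕0⊕1 = 0
s4 (pos 4,5,6,7,12,13,14,15): 1⊕1⊕1⊕0⊕0⊕0⊕0⊕1 = 0
s8 (pos 8,9,10,11,12,13,14,15): 1⊕1⊕1⊕0⊕0⊕0⊕0⊕1 = 0
Syndrome s8…s1 = 0000 → no error.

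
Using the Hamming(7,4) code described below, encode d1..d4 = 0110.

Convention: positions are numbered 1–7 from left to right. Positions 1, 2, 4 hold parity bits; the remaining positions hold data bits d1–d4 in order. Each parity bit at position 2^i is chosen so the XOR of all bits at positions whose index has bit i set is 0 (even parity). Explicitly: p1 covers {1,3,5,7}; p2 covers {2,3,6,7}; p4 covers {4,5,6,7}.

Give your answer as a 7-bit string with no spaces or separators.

Place data at non-parity positions: p1 p2 0 p4 1 1 0
p1 (pos 1,3,5,7): XOR of data positions = 0⊕1⊕0 = 1
p2 (pos 2,3,6,7): XOR of data positions = 0⊕1⊕0 = 1
p4 (pos 4,5,6,7): XOR of data positions = 1⊕1⊕0 = 0
Codeword: 1100110

1100110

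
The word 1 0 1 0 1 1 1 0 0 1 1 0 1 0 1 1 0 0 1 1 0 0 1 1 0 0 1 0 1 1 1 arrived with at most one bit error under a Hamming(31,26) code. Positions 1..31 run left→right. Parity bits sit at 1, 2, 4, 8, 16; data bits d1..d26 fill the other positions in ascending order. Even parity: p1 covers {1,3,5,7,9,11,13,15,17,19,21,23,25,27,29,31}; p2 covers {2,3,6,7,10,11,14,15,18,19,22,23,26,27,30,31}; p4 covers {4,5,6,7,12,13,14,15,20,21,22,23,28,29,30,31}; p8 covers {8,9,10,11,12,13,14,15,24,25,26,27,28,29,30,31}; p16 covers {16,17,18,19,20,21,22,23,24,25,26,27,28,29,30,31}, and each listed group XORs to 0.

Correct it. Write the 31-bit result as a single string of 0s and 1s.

s1 (pos 1,3,5,7,9,11,13,15,17,19,21,23,25,27,29,31): 1⊕1⊕1⊕1⊕0⊕1⊕1⊕1⊕0⊕1⊕0⊕1⊕0⊕1⊕1⊕1 = 0
s2 (pos 2,3,6,7,10,11,14,15,18,19,22,23,26,27,30,31): 0⊕1⊕1⊕1⊕1⊕1⊕0⊕1⊕0⊕1⊕0⊕1⊕0⊕1⊕1⊕1 = 1
s4 (pos 4,5,6,7,12,13,14,15,20,21,22,23,28,29,30,31): 0⊕1⊕1⊕1⊕0⊕1⊕0⊕1⊕1⊕0⊕0⊕1⊕0⊕1⊕1⊕1 = 0
s8 (pos 8,9,10,11,12,13,14,15,24,25,26,27,28,29,30,31): 0⊕0⊕1⊕1⊕0⊕1⊕0⊕1⊕1⊕0⊕0⊕1⊕0⊕1⊕1⊕1 = 1
s16 (pos 16,17,18,19,20,21,22,23,24,25,26,27,28,29,30,31): 1⊕0⊕0⊕1⊕1⊕0⊕0⊕1⊕1⊕0⊕0⊕1⊕0⊕1⊕1⊕1 = 1
Syndrome s16…s1 = 11010 → error at position 26.
Flip position 26: 1010111001101011001100110010111 → 1010111001101011001100110110111

1010111001101011001100110110111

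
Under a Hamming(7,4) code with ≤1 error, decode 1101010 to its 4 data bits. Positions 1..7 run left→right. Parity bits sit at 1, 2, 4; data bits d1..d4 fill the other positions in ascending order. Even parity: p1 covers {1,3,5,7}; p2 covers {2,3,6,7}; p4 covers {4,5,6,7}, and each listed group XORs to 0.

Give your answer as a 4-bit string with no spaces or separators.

s1 (pos 1,3,5,7): 1⊕0⊕0⊕0 = 1
s2 (pos 2,3,6,7): 1⊕0⊕1⊕0 = 0
s4 (pos 4,5,6,7): 1⊕0⊕1⊕0 = 0
Syndrome s4…s1 = 001 → error at position 1.
Flip position 1: 1101010 → 0101010
Read data bits from positions 3,5,6,7: 0010

0010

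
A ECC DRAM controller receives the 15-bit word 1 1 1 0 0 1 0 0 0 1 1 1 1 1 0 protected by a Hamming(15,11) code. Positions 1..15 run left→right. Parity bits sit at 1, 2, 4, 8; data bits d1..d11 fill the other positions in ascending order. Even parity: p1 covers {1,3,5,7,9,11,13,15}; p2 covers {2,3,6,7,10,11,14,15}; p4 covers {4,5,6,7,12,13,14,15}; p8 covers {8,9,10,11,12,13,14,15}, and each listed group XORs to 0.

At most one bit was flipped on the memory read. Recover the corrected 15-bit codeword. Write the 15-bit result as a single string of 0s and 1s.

111001010111110

s1 (pos 1,3,5,7,9,11,13,15): 1⊕1⊕0⊕0⊕0⊕1⊕1⊕0 = 0
s2 (pos 2,3,6,7,10,11,14,15): 1⊕1⊕1⊕0⊕1⊕1⊕1⊕0 = 0
s4 (pos 4,5,6,7,12,13,14,15): 0⊕0⊕1⊕0⊕1⊕1⊕1⊕0 = 0
s8 (pos 8,9,10,11,12,13,14,15): 0⊕0⊕1⊕1⊕1⊕1⊕1⊕0 = 1
Syndrome s8…s1 = 1000 → error at position 8.
Flip position 8: 111001000111110 → 111001010111110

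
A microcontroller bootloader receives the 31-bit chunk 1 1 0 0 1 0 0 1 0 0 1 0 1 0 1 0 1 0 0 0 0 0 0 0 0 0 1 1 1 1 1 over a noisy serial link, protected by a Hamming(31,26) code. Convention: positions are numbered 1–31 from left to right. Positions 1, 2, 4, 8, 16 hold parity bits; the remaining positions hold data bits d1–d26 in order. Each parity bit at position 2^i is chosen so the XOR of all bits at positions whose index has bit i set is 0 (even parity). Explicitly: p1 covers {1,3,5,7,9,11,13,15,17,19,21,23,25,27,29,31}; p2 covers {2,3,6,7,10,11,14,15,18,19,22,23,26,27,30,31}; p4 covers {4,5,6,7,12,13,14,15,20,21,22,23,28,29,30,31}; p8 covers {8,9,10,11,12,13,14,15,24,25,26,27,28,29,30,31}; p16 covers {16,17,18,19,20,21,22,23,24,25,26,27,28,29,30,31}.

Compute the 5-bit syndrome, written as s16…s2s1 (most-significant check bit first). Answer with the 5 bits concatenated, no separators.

s1 (pos 1,3,5,7,9,11,13,15,17,19,21,23,25,27,29,31): 1⊕0⊕1⊕0⊕0⊕1⊕1⊕1⊕1⊕0⊕0⊕0⊕0⊕1⊕1⊕1 = 1
s2 (pos 2,3,6,7,10,11,14,15,18,19,22,23,26,27,30,31): 1⊕0⊕0⊕0⊕0⊕1⊕0⊕1⊕0⊕0⊕0⊕0⊕0⊕1⊕1⊕1 = 0
s4 (pos 4,5,6,7,12,13,14,15,20,21,22,23,28,29,30,31): 0⊕1⊕0⊕0⊕0⊕1⊕0⊕1⊕0⊕0⊕0⊕0⊕1⊕1⊕1⊕1 = 1
s8 (pos 8,9,10,11,12,13,14,15,24,25,26,27,28,29,30,31): 1⊕0⊕0⊕1⊕0⊕1⊕0⊕1⊕0⊕0⊕0⊕1⊕1⊕1⊕1⊕1 = 1
s16 (pos 16,17,18,19,20,21,22,23,24,25,26,27,28,29,30,31): 0⊕1⊕0⊕0⊕0⊕0⊕0⊕0⊕0⊕0⊕0⊕1⊕1⊕1⊕1⊕1 = 0
Syndrome s16…s1 = 01101 → error at position 13.

01101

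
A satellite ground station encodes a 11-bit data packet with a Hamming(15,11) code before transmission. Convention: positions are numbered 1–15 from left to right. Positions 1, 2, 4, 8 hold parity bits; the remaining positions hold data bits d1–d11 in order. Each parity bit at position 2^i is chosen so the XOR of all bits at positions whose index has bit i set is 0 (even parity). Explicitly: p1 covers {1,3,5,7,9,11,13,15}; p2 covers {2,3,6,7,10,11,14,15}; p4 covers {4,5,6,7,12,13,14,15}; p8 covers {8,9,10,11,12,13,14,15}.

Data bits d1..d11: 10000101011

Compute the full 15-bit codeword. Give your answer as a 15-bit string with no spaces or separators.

Place data at non-parity positions: p1 p2 1 p4 0 0 0 p8 0 1 0 1 0 1 1
p1 (pos 1,3,5,7,9,11,13,15): XOR of data positions = 1⊕0⊕0⊕0⊕0⊕0⊕1 = 0
p2 (pos 2,3,6,7,10,11,14,15): XOR of data positions = 1⊕0⊕0⊕1⊕0⊕1⊕1 = 0
p4 (pos 4,5,6,7,12,13,14,15): XOR of data positions = 0⊕0⊕0⊕1⊕0⊕1⊕1 = 1
p8 (pos 8,9,10,11,12,13,14,15): XOR of data positions = 0⊕1⊕0⊕1⊕0⊕1⊕1 = 0
Codeword: 001100000101011

001100000101011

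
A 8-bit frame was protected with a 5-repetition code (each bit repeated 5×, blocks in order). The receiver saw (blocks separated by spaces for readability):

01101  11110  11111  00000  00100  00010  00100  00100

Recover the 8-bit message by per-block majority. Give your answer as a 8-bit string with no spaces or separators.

11100000

Block 1 (01101): 3 ones → 1
Block 2 (11110): 4 ones → 1
Block 3 (11111): 5 ones → 1
Block 4 (00000): 0 ones → 0
Block 5 (00100): 1 one → 0
Block 6 (00010): 1 one → 0
Block 7 (00100): 1 one → 0
Block 8 (00100): 1 one → 0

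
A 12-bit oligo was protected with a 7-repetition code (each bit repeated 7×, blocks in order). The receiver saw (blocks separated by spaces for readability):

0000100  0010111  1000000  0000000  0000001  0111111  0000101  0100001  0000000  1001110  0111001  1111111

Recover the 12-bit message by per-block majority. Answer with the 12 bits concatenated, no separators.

Block 1 (0000100): 1 one → 0
Block 2 (0010111): 4 ones → 1
Block 3 (1000000): 1 one → 0
Block 4 (0000000): 0 ones → 0
Block 5 (0000001): 1 one → 0
Block 6 (0111111): 6 ones → 1
Block 7 (0000101): 2 ones → 0
Block 8 (0100001): 2 ones → 0
Block 9 (0000000): 0 ones → 0
Block 10 (1001110): 4 ones → 1
Block 11 (0111001): 4 ones → 1
Block 12 (1111111): 7 ones → 1

010001000111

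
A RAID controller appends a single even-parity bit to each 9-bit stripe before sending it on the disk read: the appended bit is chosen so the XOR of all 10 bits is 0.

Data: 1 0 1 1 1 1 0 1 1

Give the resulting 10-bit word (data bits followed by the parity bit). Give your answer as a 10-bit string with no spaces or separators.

1011110111

XOR of the 9 data bits: 1⊕0⊕1⊕1⊕1⊕1⊕0⊕1⊕1 = 1
Parity bit = 1 (so all 10 bits XOR to 0).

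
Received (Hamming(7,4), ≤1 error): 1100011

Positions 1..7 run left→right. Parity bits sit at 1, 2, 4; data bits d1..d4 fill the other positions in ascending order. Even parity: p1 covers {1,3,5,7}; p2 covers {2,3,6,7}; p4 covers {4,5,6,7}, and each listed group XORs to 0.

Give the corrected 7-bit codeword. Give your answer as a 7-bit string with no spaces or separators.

s1 (pos 1,3,5,7): 1⊕0⊕0⊕1 = 0
s2 (pos 2,3,6,7): 1⊕0⊕1⊕1 = 1
s4 (pos 4,5,6,7): 0⊕0⊕1⊕1 = 0
Syndrome s4…s1 = 010 → error at position 2.
Flip position 2: 1100011 → 1000011

1000011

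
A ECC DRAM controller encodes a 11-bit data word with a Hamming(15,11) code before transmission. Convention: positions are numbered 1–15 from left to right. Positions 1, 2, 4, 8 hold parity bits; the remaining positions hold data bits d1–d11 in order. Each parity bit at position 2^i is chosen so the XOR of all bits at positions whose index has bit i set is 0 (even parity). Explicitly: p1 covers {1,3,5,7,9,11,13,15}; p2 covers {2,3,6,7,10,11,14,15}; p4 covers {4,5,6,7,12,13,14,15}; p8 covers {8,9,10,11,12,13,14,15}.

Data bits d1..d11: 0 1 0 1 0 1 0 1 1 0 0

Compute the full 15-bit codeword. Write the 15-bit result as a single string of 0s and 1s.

Place data at non-parity positions: p1 p2 0 p4 1 0 1 p8 0 1 0 1 1 0 0
p1 (pos 1,3,5,7,9,11,13,15): XOR of data positions = 0⊕1⊕1⊕0⊕0⊕1⊕0 = 1
p2 (pos 2,3,6,7,10,11,14,15): XOR of data positions = 0⊕0⊕1⊕1⊕0⊕0⊕0 = 0
p4 (pos 4,5,6,7,12,13,14,15): XOR of data positions = 1⊕0⊕1⊕1⊕1⊕0⊕0 = 0
p8 (pos 8,9,10,11,12,13,14,15): XOR of data positions = 0⊕1⊕0⊕1⊕1⊕0⊕0 = 1
Codeword: 100010110101100

100010110101100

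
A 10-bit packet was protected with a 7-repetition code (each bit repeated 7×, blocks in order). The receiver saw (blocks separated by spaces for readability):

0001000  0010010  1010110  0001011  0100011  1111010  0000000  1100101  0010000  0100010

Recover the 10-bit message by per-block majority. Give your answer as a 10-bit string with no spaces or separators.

Block 1 (0001000): 1 one → 0
Block 2 (0010010): 2 ones → 0
Block 3 (1010110): 4 ones → 1
Block 4 (0001011): 3 ones → 0
Block 5 (0100011): 3 ones → 0
Block 6 (1111010): 5 ones → 1
Block 7 (0000000): 0 ones → 0
Block 8 (1100101): 4 ones → 1
Block 9 (0010000): 1 one → 0
Block 10 (0100010): 2 ones → 0

0010010100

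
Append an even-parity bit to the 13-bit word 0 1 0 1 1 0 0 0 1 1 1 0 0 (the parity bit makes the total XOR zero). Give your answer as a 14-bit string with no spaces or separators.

01011000111000

XOR of the 13 data bits: 0⊕1⊕0⊕1⊕1⊕0⊕0⊕0⊕1⊕1⊕1⊕0⊕0 = 0
Parity bit = 0 (so all 14 bits XOR to 0).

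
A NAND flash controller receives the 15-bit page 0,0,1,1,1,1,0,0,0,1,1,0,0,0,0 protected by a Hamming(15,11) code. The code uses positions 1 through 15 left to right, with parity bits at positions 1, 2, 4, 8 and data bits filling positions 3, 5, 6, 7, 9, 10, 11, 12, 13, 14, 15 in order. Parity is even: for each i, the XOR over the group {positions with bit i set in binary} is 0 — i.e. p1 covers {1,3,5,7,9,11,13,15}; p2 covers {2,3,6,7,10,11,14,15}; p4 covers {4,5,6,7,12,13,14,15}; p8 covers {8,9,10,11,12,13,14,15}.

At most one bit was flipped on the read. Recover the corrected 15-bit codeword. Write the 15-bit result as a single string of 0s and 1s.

001101000110000

s1 (pos 1,3,5,7,9,11,13,15): 0⊕1⊕1⊕0⊕0⊕1⊕0⊕0 = 1
s2 (pos 2,3,6,7,10,11,14,15): 0⊕1⊕1⊕0⊕1⊕1⊕0⊕0 = 0
s4 (pos 4,5,6,7,12,13,14,15): 1⊕1⊕1⊕0⊕0⊕0⊕0⊕0 = 1
s8 (pos 8,9,10,11,12,13,14,15): 0⊕0⊕1⊕1⊕0⊕0⊕0⊕0 = 0
Syndrome s8…s1 = 0101 → error at position 5.
Flip position 5: 001111000110000 → 001101000110000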